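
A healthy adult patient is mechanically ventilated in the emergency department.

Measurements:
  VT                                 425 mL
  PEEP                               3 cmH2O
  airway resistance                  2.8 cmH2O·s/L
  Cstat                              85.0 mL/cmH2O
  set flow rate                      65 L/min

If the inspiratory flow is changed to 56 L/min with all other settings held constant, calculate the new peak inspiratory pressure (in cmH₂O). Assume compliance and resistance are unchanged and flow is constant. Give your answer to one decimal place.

Flow: 65 L/min ÷ 60 = 1.0833 L/s.
New flow: 56 L/min ÷ 60 = 0.9333 L/s.
PIP = Vt/C + R·V̇ + PEEP (constant-flow equation of motion).
Only the resistive term changes: ΔPIP = R × ΔV̇ = 2.8 × (0.9333 − 1.0833) = 2.8 × -0.15 = -0.42 cmH2O.
Original PIP = 425/85.0 + 2.8×1.0833 + 3 = 11.033 cmH2O; new PIP = 11.033 + (-0.42) = 10.613 cmH2O.

10.6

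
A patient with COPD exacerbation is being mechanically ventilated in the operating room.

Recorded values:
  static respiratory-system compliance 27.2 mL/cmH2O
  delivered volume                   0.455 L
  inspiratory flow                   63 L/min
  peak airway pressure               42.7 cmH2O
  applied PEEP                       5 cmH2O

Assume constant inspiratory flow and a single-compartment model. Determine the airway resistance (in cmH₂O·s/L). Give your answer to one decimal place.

20.0

Flow: 63 L/min ÷ 60 = 1.05 L/s.
Equation of motion (constant flow): PIP = Vt/C + R·V̇ + PEEP.
R·V̇ = PIP − Vt/C − PEEP = 42.7 − 455/27.2 − 5 = 42.7 − 16.728 − 5 = 20.972 cmH2O.
R = 20.972 / 1.05 = 19.973 cmH2O·s/L.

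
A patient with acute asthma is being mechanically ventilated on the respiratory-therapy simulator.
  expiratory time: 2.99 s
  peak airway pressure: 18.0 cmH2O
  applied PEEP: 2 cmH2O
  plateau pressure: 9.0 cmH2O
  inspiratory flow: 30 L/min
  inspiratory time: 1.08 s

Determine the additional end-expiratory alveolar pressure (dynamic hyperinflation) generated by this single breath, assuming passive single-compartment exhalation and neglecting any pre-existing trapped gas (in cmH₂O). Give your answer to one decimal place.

Flow: 30 L/min ÷ 60 = 0.5 L/s.
Vt = flow × Ti = 0.5 L/s × 1.08 s × 1000 mL/L = 540.0 mL.
R = (PIP − Pplat)/V̇ = (18.0 − 9.0) / 0.5 = 9.0/0.5 = 18.0 cmH2O·s/L.
C = Vt/(Pplat − PEEP) = 540.0 / (9.0 − 2) = 540.0/7.0 = 77.143 mL/cmH2O.
τ = R × C = 18.0 × 0.07714 L/cmH2O = 1.389 s.
Fraction remaining = e^(−Te/τ) = e^(−2.99/1.389) = 0.1162; trapped volume = 540.0 × 0.1162 = 62.748 mL.
Additional alveolar pressure from trapping ≈ V_trapped / C = 62.748 / 77.143 = 0.8134 cmH2O.

0.8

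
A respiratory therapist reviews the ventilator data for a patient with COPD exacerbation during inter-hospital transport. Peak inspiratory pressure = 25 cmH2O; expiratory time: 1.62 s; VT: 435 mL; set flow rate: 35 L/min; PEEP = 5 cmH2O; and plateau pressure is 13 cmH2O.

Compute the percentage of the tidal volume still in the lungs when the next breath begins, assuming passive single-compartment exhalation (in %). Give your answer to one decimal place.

23.5

Flow: 35 L/min ÷ 60 = 0.5833 L/s.
R = (PIP − Pplat)/V̇ = (25 − 13) / 0.5833 = 12.0/0.5833 = 20.573 cmH2O·s/L.
C = Vt/(Pplat − PEEP) = 435.0 / (13 − 5) = 435.0/8.0 = 54.375 mL/cmH2O.
τ = R × C = 20.573 × 0.05438 L/cmH2O = 1.119 s.
Fraction remaining at end-expiration = e^(−Te/τ) = e^(−1.62/1.119) = 0.2351 → 23.51%.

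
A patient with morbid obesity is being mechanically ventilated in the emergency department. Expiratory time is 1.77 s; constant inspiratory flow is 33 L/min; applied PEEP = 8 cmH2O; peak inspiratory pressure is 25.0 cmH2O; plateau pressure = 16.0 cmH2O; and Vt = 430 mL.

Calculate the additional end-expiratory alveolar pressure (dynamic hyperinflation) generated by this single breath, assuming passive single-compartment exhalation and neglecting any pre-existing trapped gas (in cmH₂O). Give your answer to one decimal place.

1.1

Flow: 33 L/min ÷ 60 = 0.55 L/s.
R = (PIP − Pplat)/V̇ = (25.0 − 16.0) / 0.55 = 9.0/0.55 = 16.364 cmH2O·s/L.
C = Vt/(Pplat − PEEP) = 430.0 / (16.0 − 8) = 430.0/8.0 = 53.75 mL/cmH2O.
τ = R × C = 16.364 × 0.05375 L/cmH2O = 0.8796 s.
Fraction remaining = e^(−Te/τ) = e^(−1.77/0.8796) = 0.1337; trapped volume = 430.0 × 0.1337 = 57.491 mL.
Additional alveolar pressure from trapping ≈ V_trapped / C = 57.491 / 53.75 = 1.07 cmH2O.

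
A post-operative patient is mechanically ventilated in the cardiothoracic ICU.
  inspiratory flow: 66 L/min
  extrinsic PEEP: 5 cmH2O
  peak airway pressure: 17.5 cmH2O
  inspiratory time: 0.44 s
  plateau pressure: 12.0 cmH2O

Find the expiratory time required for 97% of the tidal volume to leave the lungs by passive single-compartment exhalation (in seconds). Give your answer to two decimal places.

1.21

Flow: 66 L/min ÷ 60 = 1.1 L/s.
Vt = flow × Ti = 1.1 L/s × 0.44 s × 1000 mL/L = 484.0 mL.
R = (PIP − Pplat)/V̇ = (17.5 − 12.0) / 1.1 = 5.5/1.1 = 5.0 cmH2O·s/L.
C = Vt/(Pplat − PEEP) = 484.0 / (12.0 − 5) = 484.0/7.0 = 69.143 mL/cmH2O.
τ = R × C = 5.0 × 0.06914 L/cmH2O = 0.3457 s.
t = −τ·ln(1 − 0.97) = −0.3457·ln(0.03) = 1.212 s.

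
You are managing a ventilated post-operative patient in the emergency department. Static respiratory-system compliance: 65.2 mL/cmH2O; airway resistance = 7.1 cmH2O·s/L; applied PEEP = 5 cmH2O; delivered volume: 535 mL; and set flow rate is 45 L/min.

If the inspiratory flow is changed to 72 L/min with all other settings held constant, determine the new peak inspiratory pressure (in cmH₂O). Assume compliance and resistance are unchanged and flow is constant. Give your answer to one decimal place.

Flow: 45 L/min ÷ 60 = 0.75 L/s.
New flow: 72 L/min ÷ 60 = 1.2 L/s.
PIP = Vt/C + R·V̇ + PEEP (constant-flow equation of motion).
Only the resistive term changes: ΔPIP = R × ΔV̇ = 7.1 × (1.2 − 0.75) = 7.1 × 0.45 = 3.195 cmH2O.
Original PIP = 535/65.2 + 7.1×0.75 + 5 = 18.531 cmH2O; new PIP = 18.531 + (3.195) = 21.726 cmH2O.

21.7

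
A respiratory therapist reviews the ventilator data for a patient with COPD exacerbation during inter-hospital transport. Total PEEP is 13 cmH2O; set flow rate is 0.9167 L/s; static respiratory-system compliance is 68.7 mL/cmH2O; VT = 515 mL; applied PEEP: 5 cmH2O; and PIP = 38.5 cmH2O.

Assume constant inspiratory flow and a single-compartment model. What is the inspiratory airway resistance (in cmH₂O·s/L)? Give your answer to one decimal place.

19.6

Total PEEP = 13 cmH2O (set 5 + intrinsic 8); this is the baseline alveolar pressure.
Equation of motion (constant flow): PIP = Vt/C + R·V̇ + PEEP.
R·V̇ = PIP − Vt/C − PEEP = 38.5 − 515/68.7 − 13 = 38.5 − 7.496 − 13 = 18.004 cmH2O.
R = 18.004 / 0.9167 = 19.64 cmH2O·s/L.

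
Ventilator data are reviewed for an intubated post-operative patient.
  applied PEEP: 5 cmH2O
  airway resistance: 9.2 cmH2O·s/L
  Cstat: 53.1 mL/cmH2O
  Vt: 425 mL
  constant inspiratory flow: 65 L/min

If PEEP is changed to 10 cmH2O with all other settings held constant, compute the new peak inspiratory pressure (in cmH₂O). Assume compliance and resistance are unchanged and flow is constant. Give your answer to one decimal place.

28.0

Flow: 65 L/min ÷ 60 = 1.0833 L/s.
PIP = Vt/C + R·V̇ + PEEP (constant-flow equation of motion).
Only the baseline term changes: ΔPIP = ΔPEEP = 10 − 5 = 5.0 cmH2O.
Original PIP = 425/53.1 + 9.2×1.0833 + 5 = 22.97 cmH2O; new PIP = 22.97 + (5.0) = 27.97 cmH2O.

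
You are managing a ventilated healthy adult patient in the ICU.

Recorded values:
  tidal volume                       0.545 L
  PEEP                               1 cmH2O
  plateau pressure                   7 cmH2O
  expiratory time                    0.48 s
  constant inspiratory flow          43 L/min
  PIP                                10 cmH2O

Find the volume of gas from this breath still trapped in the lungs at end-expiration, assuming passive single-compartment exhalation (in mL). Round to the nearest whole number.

154

Flow: 43 L/min ÷ 60 = 0.7167 L/s.
R = (PIP − Pplat)/V̇ = (10 − 7) / 0.7167 = 3.0/0.7167 = 4.186 cmH2O·s/L.
C = Vt/(Pplat − PEEP) = 545.0 / (7 − 1) = 545.0/6.0 = 90.833 mL/cmH2O.
τ = R × C = 4.186 × 0.09083 L/cmH2O = 0.3802 s.
Fraction remaining = e^(−Te/τ) = e^(−0.48/0.3802) = 0.2829.
Trapped volume = 545.0 × 0.2829 = 154.18 mL.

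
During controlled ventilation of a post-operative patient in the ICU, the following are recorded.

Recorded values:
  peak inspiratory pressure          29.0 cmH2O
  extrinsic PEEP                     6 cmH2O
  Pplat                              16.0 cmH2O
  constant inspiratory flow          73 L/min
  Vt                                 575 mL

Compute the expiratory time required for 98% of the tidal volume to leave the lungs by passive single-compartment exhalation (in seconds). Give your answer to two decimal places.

Flow: 73 L/min ÷ 60 = 1.2167 L/s.
R = (PIP − Pplat)/V̇ = (29.0 − 16.0) / 1.2167 = 13.0/1.2167 = 10.685 cmH2O·s/L.
C = Vt/(Pplat − PEEP) = 575.0 / (16.0 − 6) = 575.0/10.0 = 57.5 mL/cmH2O.
τ = R × C = 10.685 × 0.0575 L/cmH2O = 0.6144 s.
t = −τ·ln(1 − 0.98) = −0.6144·ln(0.02) = 2.404 s.

2.40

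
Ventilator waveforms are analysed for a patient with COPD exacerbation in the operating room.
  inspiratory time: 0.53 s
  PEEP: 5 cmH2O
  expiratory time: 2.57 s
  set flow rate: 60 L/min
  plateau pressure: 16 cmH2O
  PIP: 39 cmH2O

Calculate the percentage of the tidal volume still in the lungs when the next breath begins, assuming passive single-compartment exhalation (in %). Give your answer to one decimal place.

Flow: 60 L/min ÷ 60 = 1 L/s.
Vt = flow × Ti = 1 L/s × 0.53 s × 1000 mL/L = 530.0 mL.
R = (PIP − Pplat)/V̇ = (39 − 16) / 1 = 23.0/1 = 23.0 cmH2O·s/L.
C = Vt/(Pplat − PEEP) = 530.0 / (16 − 5) = 530.0/11.0 = 48.182 mL/cmH2O.
τ = R × C = 23.0 × 0.04818 L/cmH2O = 1.108 s.
Fraction remaining at end-expiration = e^(−Te/τ) = e^(−2.57/1.108) = 0.09832 → 9.832%.

9.8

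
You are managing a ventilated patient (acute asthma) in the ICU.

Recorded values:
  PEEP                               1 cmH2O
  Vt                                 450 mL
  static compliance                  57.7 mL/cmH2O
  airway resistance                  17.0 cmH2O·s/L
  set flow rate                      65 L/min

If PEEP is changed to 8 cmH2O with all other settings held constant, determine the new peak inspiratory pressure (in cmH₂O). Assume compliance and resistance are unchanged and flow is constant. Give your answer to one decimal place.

34.2

Flow: 65 L/min ÷ 60 = 1.0833 L/s.
PIP = Vt/C + R·V̇ + PEEP (constant-flow equation of motion).
Only the baseline term changes: ΔPIP = ΔPEEP = 8 − 1 = 7.0 cmH2O.
Original PIP = 450/57.7 + 17.0×1.0833 + 1 = 27.215 cmH2O; new PIP = 27.215 + (7.0) = 34.215 cmH2O.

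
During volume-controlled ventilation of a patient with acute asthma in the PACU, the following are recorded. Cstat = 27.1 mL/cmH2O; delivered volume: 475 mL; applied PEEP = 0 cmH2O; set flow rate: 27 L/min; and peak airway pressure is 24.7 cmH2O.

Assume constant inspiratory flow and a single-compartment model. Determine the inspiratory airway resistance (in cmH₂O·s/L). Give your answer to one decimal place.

Flow: 27 L/min ÷ 60 = 0.45 L/s.
Equation of motion (constant flow): PIP = Vt/C + R·V̇ + PEEP.
R·V̇ = PIP − Vt/C − PEEP = 24.7 − 475/27.1 − 0 = 24.7 − 17.528 − 0 = 7.172 cmH2O.
R = 7.172 / 0.45 = 15.938 cmH2O·s/L.

15.9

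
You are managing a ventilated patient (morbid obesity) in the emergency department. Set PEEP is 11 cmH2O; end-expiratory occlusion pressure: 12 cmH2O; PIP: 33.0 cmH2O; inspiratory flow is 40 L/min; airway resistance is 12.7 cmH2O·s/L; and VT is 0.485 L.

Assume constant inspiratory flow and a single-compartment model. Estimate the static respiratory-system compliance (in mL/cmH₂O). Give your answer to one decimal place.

Flow: 40 L/min ÷ 60 = 0.6667 L/s.
Total PEEP = 12 cmH2O (set 11 + intrinsic 1); this is the baseline alveolar pressure.
Equation of motion (constant flow): PIP = Vt/C + R·V̇ + PEEP.
Vt/C = PIP − R·V̇ − PEEP = 33.0 − 12.7×0.6667 − 12 = 33.0 − 8.467 − 12 = 12.533 cmH2O.
C = Vt / 12.533 = 485 / 12.533 = 38.698 mL/cmH2O.

38.7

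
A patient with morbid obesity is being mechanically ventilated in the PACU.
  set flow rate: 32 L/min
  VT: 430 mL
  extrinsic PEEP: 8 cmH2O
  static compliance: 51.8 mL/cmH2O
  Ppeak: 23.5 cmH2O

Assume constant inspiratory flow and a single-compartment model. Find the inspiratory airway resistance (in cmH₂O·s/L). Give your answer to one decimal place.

Flow: 32 L/min ÷ 60 = 0.5333 L/s.
Equation of motion (constant flow): PIP = Vt/C + R·V̇ + PEEP.
R·V̇ = PIP − Vt/C − PEEP = 23.5 − 430/51.8 − 8 = 23.5 − 8.301 − 8 = 7.199 cmH2O.
R = 7.199 / 0.5333 = 13.499 cmH2O·s/L.

13.5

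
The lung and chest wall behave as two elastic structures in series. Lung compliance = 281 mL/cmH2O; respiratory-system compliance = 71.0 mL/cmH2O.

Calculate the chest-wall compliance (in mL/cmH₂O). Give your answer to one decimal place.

1/Ccw = 1/Crs − 1/CL.
1/Ccw = 1/71.0 − 1/281 = 0.01053.
Ccw = 94.967 mL/cmH2O.

95.0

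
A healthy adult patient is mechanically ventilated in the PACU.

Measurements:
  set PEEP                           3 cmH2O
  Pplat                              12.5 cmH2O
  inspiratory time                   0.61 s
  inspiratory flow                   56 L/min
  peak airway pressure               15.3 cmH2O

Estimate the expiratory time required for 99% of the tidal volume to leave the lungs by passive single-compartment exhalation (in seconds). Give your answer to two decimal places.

0.83

Flow: 56 L/min ÷ 60 = 0.9333 L/s.
Vt = flow × Ti = 0.9333 L/s × 0.61 s × 1000 mL/L = 569.31 mL.
R = (PIP − Pplat)/V̇ = (15.3 − 12.5) / 0.9333 = 2.8/0.9333 = 3.0 cmH2O·s/L.
C = Vt/(Pplat − PEEP) = 569.31 / (12.5 − 3) = 569.31/9.5 = 59.927 mL/cmH2O.
τ = R × C = 3.0 × 0.05993 L/cmH2O = 0.1798 s.
t = −τ·ln(1 − 0.99) = −0.1798·ln(0.01) = 0.828 s.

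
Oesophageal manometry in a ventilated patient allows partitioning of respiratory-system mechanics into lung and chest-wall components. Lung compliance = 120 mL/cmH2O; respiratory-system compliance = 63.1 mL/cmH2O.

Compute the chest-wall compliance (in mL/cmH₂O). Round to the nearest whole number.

1/Ccw = 1/Crs − 1/CL.
1/Ccw = 1/63.1 − 1/120 = 0.007515.
Ccw = 133.07 mL/cmH2O.

133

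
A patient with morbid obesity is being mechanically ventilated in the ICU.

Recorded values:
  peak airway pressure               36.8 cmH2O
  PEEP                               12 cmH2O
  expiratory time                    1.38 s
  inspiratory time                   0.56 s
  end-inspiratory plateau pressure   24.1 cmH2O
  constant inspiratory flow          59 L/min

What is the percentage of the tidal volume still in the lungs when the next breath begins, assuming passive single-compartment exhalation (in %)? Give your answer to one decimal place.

Flow: 59 L/min ÷ 60 = 0.9833 L/s.
Vt = flow × Ti = 0.9833 L/s × 0.56 s × 1000 mL/L = 550.65 mL.
R = (PIP − Pplat)/V̇ = (36.8 − 24.1) / 0.9833 = 12.7/0.9833 = 12.916 cmH2O·s/L.
C = Vt/(Pplat − PEEP) = 550.65 / (24.1 − 12) = 550.65/12.1 = 45.508 mL/cmH2O.
τ = R × C = 12.916 × 0.04551 L/cmH2O = 0.5878 s.
Fraction remaining at end-expiration = e^(−Te/τ) = e^(−1.38/0.5878) = 0.09559 → 9.559%.

9.6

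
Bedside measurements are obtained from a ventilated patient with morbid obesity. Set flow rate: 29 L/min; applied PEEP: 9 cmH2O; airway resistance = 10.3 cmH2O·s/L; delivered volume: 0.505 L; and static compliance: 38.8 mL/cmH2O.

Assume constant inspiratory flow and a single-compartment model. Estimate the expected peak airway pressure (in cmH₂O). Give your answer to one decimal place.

Flow: 29 L/min ÷ 60 = 0.4833 L/s.
Equation of motion (constant flow): PIP = Vt/C + R·V̇ + PEEP.
PIP = 505/38.8 + 10.3×0.4833 + 9 = 13.015 + 4.978 + 9 = 26.993 cmH2O.

27.0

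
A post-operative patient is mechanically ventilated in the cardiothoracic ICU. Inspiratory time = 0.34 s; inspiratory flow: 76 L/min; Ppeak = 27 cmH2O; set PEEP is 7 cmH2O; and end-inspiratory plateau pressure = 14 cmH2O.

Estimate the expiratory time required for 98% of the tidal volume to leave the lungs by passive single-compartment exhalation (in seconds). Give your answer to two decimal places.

2.47

Flow: 76 L/min ÷ 60 = 1.2667 L/s.
Vt = flow × Ti = 1.2667 L/s × 0.34 s × 1000 mL/L = 430.68 mL.
R = (PIP − Pplat)/V̇ = (27 − 14) / 1.2667 = 13.0/1.2667 = 10.263 cmH2O·s/L.
C = Vt/(Pplat − PEEP) = 430.68 / (14 − 7) = 430.68/7.0 = 61.526 mL/cmH2O.
τ = R × C = 10.263 × 0.06153 L/cmH2O = 0.6315 s.
t = −τ·ln(1 − 0.98) = −0.6315·ln(0.02) = 2.47 s.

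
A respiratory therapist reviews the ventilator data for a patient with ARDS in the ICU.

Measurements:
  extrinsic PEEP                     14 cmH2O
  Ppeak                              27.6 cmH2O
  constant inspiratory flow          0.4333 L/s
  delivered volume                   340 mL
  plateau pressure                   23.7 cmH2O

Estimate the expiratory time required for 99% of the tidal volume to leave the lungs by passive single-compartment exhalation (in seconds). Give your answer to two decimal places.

1.45

R = (PIP − Pplat)/V̇ = (27.6 − 23.7) / 0.4333 = 3.9/0.4333 = 9.001 cmH2O·s/L.
C = Vt/(Pplat − PEEP) = 340.0 / (23.7 − 14) = 340.0/9.7 = 35.052 mL/cmH2O.
τ = R × C = 9.001 × 0.03505 L/cmH2O = 0.3155 s.
t = −τ·ln(1 − 0.99) = −0.3155·ln(0.01) = 1.453 s.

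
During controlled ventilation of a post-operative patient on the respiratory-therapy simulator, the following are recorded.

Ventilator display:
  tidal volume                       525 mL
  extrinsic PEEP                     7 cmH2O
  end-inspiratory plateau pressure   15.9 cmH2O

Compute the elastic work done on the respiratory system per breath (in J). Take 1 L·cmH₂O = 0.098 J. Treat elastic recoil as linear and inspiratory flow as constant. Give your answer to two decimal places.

0.23

Elastic work ≈ ½ × (Pplat − PEEP) × Vt = 0.5 × (15.9 − 7) × 0.525 L = 0.5 × 8.9 × 0.525 = 2.336 L·cmH2O.
× 0.098 J/(L·cmH2O) → 0.2289 J.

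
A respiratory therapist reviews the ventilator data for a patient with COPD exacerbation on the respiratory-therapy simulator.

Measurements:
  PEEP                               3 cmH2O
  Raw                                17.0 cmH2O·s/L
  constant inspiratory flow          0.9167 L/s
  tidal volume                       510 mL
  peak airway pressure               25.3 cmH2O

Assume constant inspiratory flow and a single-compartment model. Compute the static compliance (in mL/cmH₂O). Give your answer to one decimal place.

75.9

Equation of motion (constant flow): PIP = Vt/C + R·V̇ + PEEP.
Vt/C = PIP − R·V̇ − PEEP = 25.3 − 17.0×0.9167 − 3 = 25.3 − 15.584 − 3 = 6.716 cmH2O.
C = Vt / 6.716 = 510 / 6.716 = 75.938 mL/cmH2O.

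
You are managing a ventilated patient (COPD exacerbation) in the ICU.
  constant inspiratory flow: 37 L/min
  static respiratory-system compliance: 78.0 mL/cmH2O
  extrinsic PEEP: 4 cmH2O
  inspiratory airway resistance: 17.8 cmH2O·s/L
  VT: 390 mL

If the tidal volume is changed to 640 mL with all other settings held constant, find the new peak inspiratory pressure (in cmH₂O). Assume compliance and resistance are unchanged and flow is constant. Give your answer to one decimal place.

23.2

Flow: 37 L/min ÷ 60 = 0.6167 L/s.
PIP = Vt/C + R·V̇ + PEEP (constant-flow equation of motion).
Only the elastic term changes: ΔPIP = ΔVt / C = (640 − 390) / 78.0 = 3.205 cmH2O.
Original PIP = 390/78.0 + 17.8×0.6167 + 4 = 19.977 cmH2O; new PIP = 19.977 + (3.205) = 23.182 cmH2O.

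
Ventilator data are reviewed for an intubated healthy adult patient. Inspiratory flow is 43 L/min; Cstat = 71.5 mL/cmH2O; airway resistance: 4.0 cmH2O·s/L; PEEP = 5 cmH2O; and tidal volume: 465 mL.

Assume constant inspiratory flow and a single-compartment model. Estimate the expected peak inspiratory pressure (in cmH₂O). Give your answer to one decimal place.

Flow: 43 L/min ÷ 60 = 0.7167 L/s.
Equation of motion (constant flow): PIP = Vt/C + R·V̇ + PEEP.
PIP = 465/71.5 + 4.0×0.7167 + 5 = 6.503 + 2.867 + 5 = 14.37 cmH2O.

14.4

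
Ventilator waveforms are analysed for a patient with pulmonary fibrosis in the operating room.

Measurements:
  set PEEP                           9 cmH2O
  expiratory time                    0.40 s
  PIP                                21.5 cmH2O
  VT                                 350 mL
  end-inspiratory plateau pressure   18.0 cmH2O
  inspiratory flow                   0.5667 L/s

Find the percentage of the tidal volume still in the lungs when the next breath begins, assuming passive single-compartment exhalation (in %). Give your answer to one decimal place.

R = (PIP − Pplat)/V̇ = (21.5 − 18.0) / 0.5667 = 3.5/0.5667 = 6.176 cmH2O·s/L.
C = Vt/(Pplat − PEEP) = 350.0 / (18.0 − 9) = 350.0/9.0 = 38.889 mL/cmH2O.
τ = R × C = 6.176 × 0.03889 L/cmH2O = 0.2402 s.
Fraction remaining at end-expiration = e^(−Te/τ) = e^(−0.40/0.2402) = 0.1891 → 18.91%.

18.9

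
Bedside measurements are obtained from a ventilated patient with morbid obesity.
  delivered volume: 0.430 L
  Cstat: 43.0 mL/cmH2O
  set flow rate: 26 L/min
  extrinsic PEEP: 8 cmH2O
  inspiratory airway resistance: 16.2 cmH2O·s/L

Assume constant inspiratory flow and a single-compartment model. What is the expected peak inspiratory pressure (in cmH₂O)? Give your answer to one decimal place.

25.0

Flow: 26 L/min ÷ 60 = 0.4333 L/s.
Equation of motion (constant flow): PIP = Vt/C + R·V̇ + PEEP.
PIP = 430/43.0 + 16.2×0.4333 + 8 = 10.0 + 7.019 + 8 = 25.019 cmH2O.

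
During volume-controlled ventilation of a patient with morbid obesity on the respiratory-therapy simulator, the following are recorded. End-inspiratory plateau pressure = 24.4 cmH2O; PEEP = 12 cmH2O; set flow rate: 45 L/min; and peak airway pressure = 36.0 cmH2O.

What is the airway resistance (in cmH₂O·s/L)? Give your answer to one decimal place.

15.5

Flow: 45 L/min ÷ 60 = 0.75 L/s.
Raw = (PIP − Pplat) / flow = (36.0 − 24.4) / 0.75 = 11.6 / 0.75 = 15.467 cmH2O·s/L.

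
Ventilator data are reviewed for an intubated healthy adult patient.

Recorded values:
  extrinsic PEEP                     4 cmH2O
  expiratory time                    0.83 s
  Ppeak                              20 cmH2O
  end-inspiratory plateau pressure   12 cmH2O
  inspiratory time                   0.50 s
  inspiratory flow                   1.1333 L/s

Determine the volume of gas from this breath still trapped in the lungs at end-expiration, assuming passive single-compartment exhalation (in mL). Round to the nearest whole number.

Vt = flow × Ti = 1.1333 L/s × 0.50 s × 1000 mL/L = 566.65 mL.
R = (PIP − Pplat)/V̇ = (20 − 12) / 1.1333 = 8.0/1.1333 = 7.059 cmH2O·s/L.
C = Vt/(Pplat − PEEP) = 566.65 / (12 − 4) = 566.65/8.0 = 70.831 mL/cmH2O.
τ = R × C = 7.059 × 0.07083 L/cmH2O = 0.5 s.
Fraction remaining = e^(−Te/τ) = e^(−0.83/0.5) = 0.1901.
Trapped volume = 566.65 × 0.1901 = 107.72 mL.

108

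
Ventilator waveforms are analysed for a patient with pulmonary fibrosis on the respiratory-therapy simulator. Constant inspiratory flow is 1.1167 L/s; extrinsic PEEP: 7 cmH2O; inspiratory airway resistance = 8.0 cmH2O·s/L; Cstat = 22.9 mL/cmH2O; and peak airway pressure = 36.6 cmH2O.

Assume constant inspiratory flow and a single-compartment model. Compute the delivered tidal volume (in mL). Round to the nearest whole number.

473

Equation of motion (constant flow): PIP = Vt/C + R·V̇ + PEEP.
Vt/C = PIP − R·V̇ − PEEP = 36.6 − 8.934 − 7 = 20.666 cmH2O.
Vt = C × 20.666 = 22.9 × 20.666 = 473.25 mL.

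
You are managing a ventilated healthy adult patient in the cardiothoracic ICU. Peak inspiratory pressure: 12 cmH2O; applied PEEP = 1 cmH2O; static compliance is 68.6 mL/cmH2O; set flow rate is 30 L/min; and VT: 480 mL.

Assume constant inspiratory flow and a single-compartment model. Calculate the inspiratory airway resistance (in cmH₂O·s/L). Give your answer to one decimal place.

Flow: 30 L/min ÷ 60 = 0.5 L/s.
Equation of motion (constant flow): PIP = Vt/C + R·V̇ + PEEP.
R·V̇ = PIP − Vt/C − PEEP = 12 − 480/68.6 − 1 = 12 − 6.997 − 1 = 4.003 cmH2O.
R = 4.003 / 0.5 = 8.006 cmH2O·s/L.

8.0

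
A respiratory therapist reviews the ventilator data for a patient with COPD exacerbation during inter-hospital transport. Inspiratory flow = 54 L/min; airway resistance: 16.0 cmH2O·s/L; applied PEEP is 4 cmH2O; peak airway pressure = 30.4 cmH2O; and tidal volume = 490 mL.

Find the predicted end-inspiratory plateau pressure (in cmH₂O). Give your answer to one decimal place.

Flow: 54 L/min ÷ 60 = 0.9 L/s.
Pplat = PIP − Raw × flow = 30.4 − 16.0 × 0.9 = 30.4 − 14.4 = 16.0 cmH2O.

16.0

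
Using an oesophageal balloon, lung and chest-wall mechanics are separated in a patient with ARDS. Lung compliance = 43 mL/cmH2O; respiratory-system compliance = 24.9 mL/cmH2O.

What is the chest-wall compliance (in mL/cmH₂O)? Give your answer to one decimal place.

1/Ccw = 1/Crs − 1/CL.
1/Ccw = 1/24.9 − 1/43 = 0.0169.
Ccw = 59.172 mL/cmH2O.

59.2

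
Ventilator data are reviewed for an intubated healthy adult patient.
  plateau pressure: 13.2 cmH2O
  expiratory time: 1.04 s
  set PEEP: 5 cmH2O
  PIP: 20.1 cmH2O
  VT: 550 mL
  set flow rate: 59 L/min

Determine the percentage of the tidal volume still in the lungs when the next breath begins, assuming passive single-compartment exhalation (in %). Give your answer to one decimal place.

11.0

Flow: 59 L/min ÷ 60 = 0.9833 L/s.
R = (PIP − Pplat)/V̇ = (20.1 − 13.2) / 0.9833 = 6.9/0.9833 = 7.017 cmH2O·s/L.
C = Vt/(Pplat − PEEP) = 550.0 / (13.2 − 5) = 550.0/8.2 = 67.073 mL/cmH2O.
τ = R × C = 7.017 × 0.06707 L/cmH2O = 0.4706 s.
Fraction remaining at end-expiration = e^(−Te/τ) = e^(−1.04/0.4706) = 0.1097 → 10.97%.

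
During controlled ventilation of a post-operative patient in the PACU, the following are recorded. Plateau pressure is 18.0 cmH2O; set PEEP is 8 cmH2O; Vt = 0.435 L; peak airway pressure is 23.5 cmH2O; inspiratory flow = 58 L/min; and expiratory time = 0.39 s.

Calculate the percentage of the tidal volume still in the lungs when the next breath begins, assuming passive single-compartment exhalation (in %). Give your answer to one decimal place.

20.7

Flow: 58 L/min ÷ 60 = 0.9667 L/s.
R = (PIP − Pplat)/V̇ = (23.5 − 18.0) / 0.9667 = 5.5/0.9667 = 5.689 cmH2O·s/L.
C = Vt/(Pplat − PEEP) = 435.0 / (18.0 − 8) = 435.0/10.0 = 43.5 mL/cmH2O.
τ = R × C = 5.689 × 0.0435 L/cmH2O = 0.2475 s.
Fraction remaining at end-expiration = e^(−Te/τ) = e^(−0.39/0.2475) = 0.2069 → 20.69%.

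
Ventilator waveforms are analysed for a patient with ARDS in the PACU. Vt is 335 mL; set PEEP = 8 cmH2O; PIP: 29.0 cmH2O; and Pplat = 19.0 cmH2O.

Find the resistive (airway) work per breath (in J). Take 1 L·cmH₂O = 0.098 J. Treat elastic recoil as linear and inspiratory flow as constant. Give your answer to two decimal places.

0.33

With constant inspiratory flow the resistive pressure is constant at PIP − Pplat = 29.0 − 19.0 = 10.0 cmH2O, so resistive work = 10.0 × 0.335 = 3.35 L·cmH2O.
× 0.098 J/(L·cmH2O) → 0.3283 J.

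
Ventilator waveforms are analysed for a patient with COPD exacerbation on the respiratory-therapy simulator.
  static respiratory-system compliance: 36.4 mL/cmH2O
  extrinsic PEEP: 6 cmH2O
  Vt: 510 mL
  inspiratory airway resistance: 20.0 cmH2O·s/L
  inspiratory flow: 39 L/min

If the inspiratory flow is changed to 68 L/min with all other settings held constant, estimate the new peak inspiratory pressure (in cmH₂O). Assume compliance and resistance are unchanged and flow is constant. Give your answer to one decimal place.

42.7

Flow: 39 L/min ÷ 60 = 0.65 L/s.
New flow: 68 L/min ÷ 60 = 1.1333 L/s.
PIP = Vt/C + R·V̇ + PEEP (constant-flow equation of motion).
Only the resistive term changes: ΔPIP = R × ΔV̇ = 20.0 × (1.1333 − 0.65) = 20.0 × 0.4833 = 9.666 cmH2O.
Original PIP = 510/36.4 + 20.0×0.65 + 6 = 33.011 cmH2O; new PIP = 33.011 + (9.666) = 42.677 cmH2O.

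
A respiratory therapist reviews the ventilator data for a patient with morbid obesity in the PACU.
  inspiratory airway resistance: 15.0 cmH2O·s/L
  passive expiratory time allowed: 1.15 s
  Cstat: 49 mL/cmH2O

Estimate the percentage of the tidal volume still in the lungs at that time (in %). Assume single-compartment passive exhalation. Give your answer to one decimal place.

τ = R × C = 15.0 × 49 mL/cmH2O = 15.0 × 0.049 L/cmH2O = 0.735 s.
Passive exhalation: V(t)/V₀ = e^(−t/τ) = e^(−1.15/0.735) = 0.2092.
Fraction remaining = 0.2092 → 20.92%.

20.9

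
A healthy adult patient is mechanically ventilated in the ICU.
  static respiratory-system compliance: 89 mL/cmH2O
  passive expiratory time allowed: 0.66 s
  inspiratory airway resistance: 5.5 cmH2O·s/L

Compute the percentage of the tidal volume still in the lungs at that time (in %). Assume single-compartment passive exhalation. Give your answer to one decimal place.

τ = R × C = 5.5 × 89 mL/cmH2O = 5.5 × 0.089 L/cmH2O = 0.4895 s.
Passive exhalation: V(t)/V₀ = e^(−t/τ) = e^(−0.66/0.4895) = 0.2597.
Fraction remaining = 0.2597 → 25.97%.

26.0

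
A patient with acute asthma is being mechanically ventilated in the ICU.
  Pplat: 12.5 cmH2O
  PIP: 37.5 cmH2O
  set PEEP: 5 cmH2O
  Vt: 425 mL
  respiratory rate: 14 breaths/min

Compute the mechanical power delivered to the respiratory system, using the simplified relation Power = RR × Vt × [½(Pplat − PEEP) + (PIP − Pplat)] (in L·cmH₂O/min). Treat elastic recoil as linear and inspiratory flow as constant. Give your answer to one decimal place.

Per-breath work = Vt × [½(Pplat−PEEP) + (PIP−Pplat)] = 0.425 × [0.5×7.5 + 25.0] = 0.425 × 28.75 = 12.219 L·cmH2O.
Power = 14 × 12.219 = 171.07 L·cmH2O/min.

171.1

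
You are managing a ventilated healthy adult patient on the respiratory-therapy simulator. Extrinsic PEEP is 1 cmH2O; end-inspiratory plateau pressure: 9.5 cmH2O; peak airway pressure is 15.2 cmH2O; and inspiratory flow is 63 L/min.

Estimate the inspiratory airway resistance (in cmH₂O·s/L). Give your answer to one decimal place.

Flow: 63 L/min ÷ 60 = 1.05 L/s.
Raw = (PIP − Pplat) / flow = (15.2 − 9.5) / 1.05 = 5.7 / 1.05 = 5.429 cmH2O·s/L.

5.4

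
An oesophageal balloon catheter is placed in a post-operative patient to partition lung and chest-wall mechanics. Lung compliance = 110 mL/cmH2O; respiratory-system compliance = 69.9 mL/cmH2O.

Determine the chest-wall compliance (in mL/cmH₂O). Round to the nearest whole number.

192

1/Ccw = 1/Crs − 1/CL.
1/Ccw = 1/69.9 − 1/110 = 0.005215.
Ccw = 191.75 mL/cmH2O.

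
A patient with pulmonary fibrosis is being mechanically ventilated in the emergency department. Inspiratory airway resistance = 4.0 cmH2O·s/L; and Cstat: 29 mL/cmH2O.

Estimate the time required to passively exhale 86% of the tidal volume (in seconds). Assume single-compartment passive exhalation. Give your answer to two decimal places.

τ = R × C = 4.0 × 29 mL/cmH2O = 4.0 × 0.029 L/cmH2O = 0.116 s.
Exhaled fraction f = 1 − e^(−t/τ) → t = −τ·ln(1 − f) = −0.116·ln(0.14) = 0.2281 s.

0.23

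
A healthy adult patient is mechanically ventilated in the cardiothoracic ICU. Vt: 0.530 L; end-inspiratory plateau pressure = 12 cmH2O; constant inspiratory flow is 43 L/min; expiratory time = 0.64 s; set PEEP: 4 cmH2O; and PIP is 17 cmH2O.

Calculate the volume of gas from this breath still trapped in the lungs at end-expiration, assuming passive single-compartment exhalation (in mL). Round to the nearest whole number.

Flow: 43 L/min ÷ 60 = 0.7167 L/s.
R = (PIP − Pplat)/V̇ = (17 − 12) / 0.7167 = 5.0/0.7167 = 6.976 cmH2O·s/L.
C = Vt/(Pplat − PEEP) = 530.0 / (12 − 4) = 530.0/8.0 = 66.25 mL/cmH2O.
τ = R × C = 6.976 × 0.06625 L/cmH2O = 0.4622 s.
Fraction remaining = e^(−Te/τ) = e^(−0.64/0.4622) = 0.2504.
Trapped volume = 530.0 × 0.2504 = 132.71 mL.

133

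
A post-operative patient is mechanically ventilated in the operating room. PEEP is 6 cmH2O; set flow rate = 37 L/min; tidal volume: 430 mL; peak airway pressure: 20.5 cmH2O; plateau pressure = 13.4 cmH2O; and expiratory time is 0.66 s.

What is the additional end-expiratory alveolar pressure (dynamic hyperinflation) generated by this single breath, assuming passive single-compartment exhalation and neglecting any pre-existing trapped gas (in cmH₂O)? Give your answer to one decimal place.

Flow: 37 L/min ÷ 60 = 0.6167 L/s.
R = (PIP − Pplat)/V̇ = (20.5 − 13.4) / 0.6167 = 7.1/0.6167 = 11.513 cmH2O·s/L.
C = Vt/(Pplat − PEEP) = 430.0 / (13.4 − 6) = 430.0/7.4 = 58.108 mL/cmH2O.
τ = R × C = 11.513 × 0.05811 L/cmH2O = 0.669 s.
Fraction remaining = e^(−Te/τ) = e^(−0.66/0.669) = 0.3729; trapped volume = 430.0 × 0.3729 = 160.35 mL.
Additional alveolar pressure from trapping ≈ V_trapped / C = 160.35 / 58.108 = 2.76 cmH2O.

2.8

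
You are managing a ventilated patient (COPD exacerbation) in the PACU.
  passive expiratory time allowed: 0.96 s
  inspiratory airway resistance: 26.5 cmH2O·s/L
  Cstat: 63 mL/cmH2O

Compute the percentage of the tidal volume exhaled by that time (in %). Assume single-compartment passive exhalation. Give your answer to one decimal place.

43.7

τ = R × C = 26.5 × 63 mL/cmH2O = 26.5 × 0.063 L/cmH2O = 1.67 s.
Passive exhalation: V(t)/V₀ = e^(−t/τ) = e^(−0.96/1.67) = 0.5628.
Fraction exhaled = 1 − 0.5628 = 0.4372 → 43.72%.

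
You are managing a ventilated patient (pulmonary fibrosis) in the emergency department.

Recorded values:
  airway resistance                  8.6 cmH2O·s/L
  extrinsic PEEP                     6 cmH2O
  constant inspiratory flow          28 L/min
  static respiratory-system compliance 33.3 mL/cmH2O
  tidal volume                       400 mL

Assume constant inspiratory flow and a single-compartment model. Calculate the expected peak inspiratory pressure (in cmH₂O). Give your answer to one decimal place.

22.0

Flow: 28 L/min ÷ 60 = 0.4667 L/s.
Equation of motion (constant flow): PIP = Vt/C + R·V̇ + PEEP.
PIP = 400/33.3 + 8.6×0.4667 + 6 = 12.012 + 4.014 + 6 = 22.026 cmH2O.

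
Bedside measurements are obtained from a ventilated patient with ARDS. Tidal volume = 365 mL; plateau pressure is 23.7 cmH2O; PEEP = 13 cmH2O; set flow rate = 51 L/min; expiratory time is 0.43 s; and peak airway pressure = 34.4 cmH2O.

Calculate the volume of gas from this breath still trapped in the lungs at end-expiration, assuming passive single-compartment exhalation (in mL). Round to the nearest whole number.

Flow: 51 L/min ÷ 60 = 0.85 L/s.
R = (PIP − Pplat)/V̇ = (34.4 − 23.7) / 0.85 = 10.7/0.85 = 12.588 cmH2O·s/L.
C = Vt/(Pplat − PEEP) = 365.0 / (23.7 − 13) = 365.0/10.7 = 34.112 mL/cmH2O.
τ = R × C = 12.588 × 0.03411 L/cmH2O = 0.4294 s.
Fraction remaining = e^(−Te/τ) = e^(−0.43/0.4294) = 0.3674.
Trapped volume = 365.0 × 0.3674 = 134.1 mL.

134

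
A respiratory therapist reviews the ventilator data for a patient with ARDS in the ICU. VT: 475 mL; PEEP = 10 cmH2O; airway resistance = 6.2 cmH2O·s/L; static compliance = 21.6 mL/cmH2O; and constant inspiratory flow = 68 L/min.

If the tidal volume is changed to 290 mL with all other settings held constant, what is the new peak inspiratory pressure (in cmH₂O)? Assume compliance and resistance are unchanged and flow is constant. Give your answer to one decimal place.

30.5

Flow: 68 L/min ÷ 60 = 1.1333 L/s.
PIP = Vt/C + R·V̇ + PEEP (constant-flow equation of motion).
Only the elastic term changes: ΔPIP = ΔVt / C = (290 − 475) / 21.6 = -8.565 cmH2O.
Original PIP = 475/21.6 + 6.2×1.1333 + 10 = 39.017 cmH2O; new PIP = 39.017 + (-8.565) = 30.452 cmH2O.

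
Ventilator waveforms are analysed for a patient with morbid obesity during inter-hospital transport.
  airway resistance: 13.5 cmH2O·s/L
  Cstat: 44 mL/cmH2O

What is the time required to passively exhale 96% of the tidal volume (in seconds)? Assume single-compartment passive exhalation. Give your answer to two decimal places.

τ = R × C = 13.5 × 44 mL/cmH2O = 13.5 × 0.044 L/cmH2O = 0.594 s.
Exhaled fraction f = 1 − e^(−t/τ) → t = −τ·ln(1 − f) = −0.594·ln(0.04) = 1.912 s.

1.91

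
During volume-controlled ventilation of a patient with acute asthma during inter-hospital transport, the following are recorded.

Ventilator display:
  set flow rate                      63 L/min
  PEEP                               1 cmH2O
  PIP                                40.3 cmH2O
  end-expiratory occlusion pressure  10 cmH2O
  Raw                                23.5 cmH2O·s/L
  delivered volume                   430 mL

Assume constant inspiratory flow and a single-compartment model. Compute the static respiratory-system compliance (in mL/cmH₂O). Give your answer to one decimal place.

76.4

Flow: 63 L/min ÷ 60 = 1.05 L/s.
Total PEEP = 10 cmH2O (set 1 + intrinsic 9); this is the baseline alveolar pressure.
Equation of motion (constant flow): PIP = Vt/C + R·V̇ + PEEP.
Vt/C = PIP − R·V̇ − PEEP = 40.3 − 23.5×1.05 − 10 = 40.3 − 24.675 − 10 = 5.625 cmH2O.
C = Vt / 5.625 = 430 / 5.625 = 76.444 mL/cmH2O.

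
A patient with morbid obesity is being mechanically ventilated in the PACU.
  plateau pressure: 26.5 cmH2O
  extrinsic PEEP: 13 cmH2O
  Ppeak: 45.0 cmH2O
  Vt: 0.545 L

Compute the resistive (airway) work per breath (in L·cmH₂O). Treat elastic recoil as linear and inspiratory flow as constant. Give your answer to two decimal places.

10.08

With constant inspiratory flow the resistive pressure is constant at PIP − Pplat = 45.0 − 26.5 = 18.5 cmH2O, so resistive work = 18.5 × 0.545 = 10.083 L·cmH2O.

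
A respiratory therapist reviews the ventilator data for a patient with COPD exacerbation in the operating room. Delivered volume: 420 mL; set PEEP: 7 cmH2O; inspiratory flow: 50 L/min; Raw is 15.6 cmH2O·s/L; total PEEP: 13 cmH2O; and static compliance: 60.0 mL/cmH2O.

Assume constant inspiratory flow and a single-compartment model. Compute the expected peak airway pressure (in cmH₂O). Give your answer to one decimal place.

33.0

Flow: 50 L/min ÷ 60 = 0.8333 L/s.
Total PEEP = 13 cmH2O (set 7 + intrinsic 6); this is the baseline alveolar pressure.
Equation of motion (constant flow): PIP = Vt/C + R·V̇ + PEEP.
PIP = 420/60.0 + 15.6×0.8333 + 13 = 7.0 + 12.999 + 13 = 32.999 cmH2O.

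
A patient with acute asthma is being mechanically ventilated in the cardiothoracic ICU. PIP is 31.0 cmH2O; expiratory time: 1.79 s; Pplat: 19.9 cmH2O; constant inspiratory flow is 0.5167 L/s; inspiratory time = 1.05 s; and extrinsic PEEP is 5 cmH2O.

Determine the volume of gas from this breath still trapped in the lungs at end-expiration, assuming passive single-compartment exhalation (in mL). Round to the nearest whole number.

55

Vt = flow × Ti = 0.5167 L/s × 1.05 s × 1000 mL/L = 542.54 mL.
R = (PIP − Pplat)/V̇ = (31.0 − 19.9) / 0.5167 = 11.1/0.5167 = 21.482 cmH2O·s/L.
C = Vt/(Pplat − PEEP) = 542.54 / (19.9 − 5) = 542.54/14.9 = 36.412 mL/cmH2O.
τ = R × C = 21.482 × 0.03641 L/cmH2O = 0.7822 s.
Fraction remaining = e^(−Te/τ) = e^(−1.79/0.7822) = 0.1014.
Trapped volume = 542.54 × 0.1014 = 55.014 mL.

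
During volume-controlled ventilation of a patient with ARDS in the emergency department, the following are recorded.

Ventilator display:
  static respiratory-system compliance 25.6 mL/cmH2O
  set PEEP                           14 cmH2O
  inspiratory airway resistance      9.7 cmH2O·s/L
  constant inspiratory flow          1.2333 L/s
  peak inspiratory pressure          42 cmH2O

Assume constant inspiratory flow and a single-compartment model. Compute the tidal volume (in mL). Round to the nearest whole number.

411

Equation of motion (constant flow): PIP = Vt/C + R·V̇ + PEEP.
Vt/C = PIP − R·V̇ − PEEP = 42 − 11.963 − 14 = 16.037 cmH2O.
Vt = C × 16.037 = 25.6 × 16.037 = 410.55 mL.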